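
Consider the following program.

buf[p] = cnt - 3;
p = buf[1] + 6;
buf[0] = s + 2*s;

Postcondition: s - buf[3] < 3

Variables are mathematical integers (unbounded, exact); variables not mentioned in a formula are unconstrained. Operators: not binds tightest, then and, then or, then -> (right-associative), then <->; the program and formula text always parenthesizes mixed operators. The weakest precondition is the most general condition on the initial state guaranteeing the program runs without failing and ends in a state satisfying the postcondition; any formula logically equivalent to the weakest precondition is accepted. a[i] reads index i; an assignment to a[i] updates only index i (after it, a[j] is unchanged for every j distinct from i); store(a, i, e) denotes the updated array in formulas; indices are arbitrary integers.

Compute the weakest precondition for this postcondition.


Working backward. After the program, the postcondition s - buf[3] < 3 must hold; in canonical form it is s < buf[3] + 3.
Before buf[0] := s + 2*s: s < buf[3] + 3
Before p := buf[1] + 6: s < buf[3] + 3
Before buf[p] := cnt - 3: s < store(buf, p, cnt - 3)[3] + 3
Answer: WP = s < store(buf, p, cnt - 3)[3] + 3


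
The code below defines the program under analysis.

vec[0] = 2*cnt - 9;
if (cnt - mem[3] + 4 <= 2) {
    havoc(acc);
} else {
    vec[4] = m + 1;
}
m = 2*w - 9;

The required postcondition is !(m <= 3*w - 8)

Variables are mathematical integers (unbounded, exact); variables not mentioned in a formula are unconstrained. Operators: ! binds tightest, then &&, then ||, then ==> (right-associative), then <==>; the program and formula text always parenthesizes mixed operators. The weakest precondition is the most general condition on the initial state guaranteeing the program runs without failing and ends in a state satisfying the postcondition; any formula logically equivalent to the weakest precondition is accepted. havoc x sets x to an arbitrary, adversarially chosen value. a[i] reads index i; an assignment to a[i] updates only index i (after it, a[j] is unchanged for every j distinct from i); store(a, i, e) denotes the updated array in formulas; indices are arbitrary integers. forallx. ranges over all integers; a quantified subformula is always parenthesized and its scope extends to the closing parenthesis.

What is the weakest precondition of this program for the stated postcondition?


Working backward. After the program, !(m <= 3*w - 8) must hold.
Before m := 2*w - 9: !(w >= -1)
Then branch requires !(w >= -1); else branch requires !(w >= -1).
Before the if: (cnt <= mem[3] - 2 ==> (!(w >= -1))) && ((!(cnt <= mem[3] - 2)) ==> (!(w >= -1)))
Before vec[0] := 2*cnt - 9: (cnt <= mem[3] - 2 ==> (!(w >= -1))) && ((!(cnt <= mem[3] - 2)) ==> (!(w >= -1)))
Answer: WP = (cnt <= mem[3] - 2 ==> (!(w >= -1))) && ((!(cnt <= mem[3] - 2)) ==> (!(w >= -1)))


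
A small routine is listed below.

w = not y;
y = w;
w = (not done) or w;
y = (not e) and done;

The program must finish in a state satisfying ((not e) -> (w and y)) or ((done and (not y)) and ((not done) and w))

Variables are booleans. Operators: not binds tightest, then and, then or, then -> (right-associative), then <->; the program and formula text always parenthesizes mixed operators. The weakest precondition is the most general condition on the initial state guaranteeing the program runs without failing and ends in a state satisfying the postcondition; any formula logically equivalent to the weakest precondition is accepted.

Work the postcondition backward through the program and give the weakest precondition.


Working backward. After the program, the postcondition ((not e) -> (w and y)) or ((done and (not y)) and ((not done) and w)) must hold; in canonical form it is (not e) -> (w and y).
Before y := (not e) and done: (not e) -> (w and (not e) and done)
Before w := (not done) or w: (not e) -> (((not done) or w) and (not e) and done)
Before y := w: (not e) -> (((not done) or w) and (not e) and done)
Before w := not y: (not e) -> (((not done) or (not y)) and (not e) and done)
Answer: WP = (not e) -> (((not done) or (not y)) and (not e) and done)


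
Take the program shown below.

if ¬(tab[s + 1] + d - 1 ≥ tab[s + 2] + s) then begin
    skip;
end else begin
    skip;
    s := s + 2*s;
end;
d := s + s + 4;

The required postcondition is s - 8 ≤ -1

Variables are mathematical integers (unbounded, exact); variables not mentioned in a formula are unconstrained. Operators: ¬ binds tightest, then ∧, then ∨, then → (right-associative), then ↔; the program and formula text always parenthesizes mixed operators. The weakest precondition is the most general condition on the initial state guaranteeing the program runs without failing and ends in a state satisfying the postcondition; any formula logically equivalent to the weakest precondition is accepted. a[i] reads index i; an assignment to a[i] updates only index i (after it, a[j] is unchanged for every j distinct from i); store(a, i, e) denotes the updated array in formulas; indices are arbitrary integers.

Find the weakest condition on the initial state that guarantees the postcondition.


Working backward. After the program, the postcondition s - 8 ≤ -1 must hold; in canonical form it is s ≤ 7.
Before d := s + s + 4: s ≤ 7
Then branch requires s ≤ 7; else branch requires 3*s ≤ 7.
Before the if: ((¬(tab[s + 1] + d ≥ tab[s + 2] + s + 1)) → s ≤ 7) ∧ (tab[s + 1] + d ≥ tab[s + 2] + s + 1 → 3*s ≤ 7)
Answer: WP = ((¬(tab[s + 1] + d ≥ tab[s + 2] + s + 1)) → s ≤ 7) ∧ (tab[s + 1] + d ≥ tab[s + 2] + s + 1 → 3*s ≤ 7)


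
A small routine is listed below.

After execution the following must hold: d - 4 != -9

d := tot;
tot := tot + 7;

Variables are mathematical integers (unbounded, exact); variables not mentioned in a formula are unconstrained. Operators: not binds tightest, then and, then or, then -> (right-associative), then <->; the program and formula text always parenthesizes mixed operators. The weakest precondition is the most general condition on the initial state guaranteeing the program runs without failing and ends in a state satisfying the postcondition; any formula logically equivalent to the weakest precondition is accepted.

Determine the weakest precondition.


Working backward. After the program, the postcondition d - 4 != -9 must hold; in canonical form it is d != -5.
Before tot := tot + 7: d != -5
Before d := tot: tot != -5
Answer: WP = tot != -5


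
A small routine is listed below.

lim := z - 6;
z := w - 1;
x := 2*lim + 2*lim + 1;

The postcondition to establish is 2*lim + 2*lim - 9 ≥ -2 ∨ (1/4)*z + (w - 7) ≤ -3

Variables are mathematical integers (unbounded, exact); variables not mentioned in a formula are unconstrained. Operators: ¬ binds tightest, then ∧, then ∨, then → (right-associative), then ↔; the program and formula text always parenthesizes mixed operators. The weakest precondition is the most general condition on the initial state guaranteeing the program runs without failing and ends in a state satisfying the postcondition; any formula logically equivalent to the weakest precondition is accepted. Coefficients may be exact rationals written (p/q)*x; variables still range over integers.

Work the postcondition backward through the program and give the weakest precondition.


Working backward. After the program, the postcondition 2*lim + 2*lim - 9 ≥ -2 ∨ (1/4)*z + (w - 7) ≤ -3 must hold; in canonical form it is 4*lim ≥ 7 ∨ w + (1/4)*z ≤ 4.
Before x := 2*lim + 2*lim + 1: 4*lim ≥ 7 ∨ w + (1/4)*z ≤ 4
Before z := w - 1: 4*lim ≥ 7 ∨ (5/4)*w ≤ 17/4
Before lim := z - 6: 4*z ≥ 31 ∨ (5/4)*w ≤ 17/4
Answer: WP = 4*z ≥ 31 ∨ (5/4)*w ≤ 17/4


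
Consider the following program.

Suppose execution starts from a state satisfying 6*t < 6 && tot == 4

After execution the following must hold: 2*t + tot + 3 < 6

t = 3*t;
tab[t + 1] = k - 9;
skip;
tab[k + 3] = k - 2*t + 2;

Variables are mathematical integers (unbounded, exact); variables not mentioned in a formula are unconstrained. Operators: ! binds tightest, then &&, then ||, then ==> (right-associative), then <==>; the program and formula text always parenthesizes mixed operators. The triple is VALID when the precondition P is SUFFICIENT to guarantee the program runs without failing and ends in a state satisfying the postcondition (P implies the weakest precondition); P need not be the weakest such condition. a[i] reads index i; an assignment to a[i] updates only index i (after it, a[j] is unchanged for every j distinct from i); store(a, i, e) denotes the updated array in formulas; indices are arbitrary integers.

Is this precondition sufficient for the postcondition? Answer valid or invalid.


Working backward. After the program, the postcondition 2*t + tot + 3 < 6 must hold; in canonical form it is 2*t + tot < 3.
Before tab[k + 3] := k - 2*t + 2: 2*t + tot < 3
Before skip: 2*t + tot < 3
Before tab[t + 1] := k - 9: 2*t + tot < 3
Before t := 3*t: 6*t + tot < 3
The weakest precondition is 6*t + tot < 3.
Check whether 6*t < 6 && tot == 4 implies it.
Countermodel: at the initial state t = 0, tot = 4, the precondition holds but the weakest precondition fails.
Answer: invalid


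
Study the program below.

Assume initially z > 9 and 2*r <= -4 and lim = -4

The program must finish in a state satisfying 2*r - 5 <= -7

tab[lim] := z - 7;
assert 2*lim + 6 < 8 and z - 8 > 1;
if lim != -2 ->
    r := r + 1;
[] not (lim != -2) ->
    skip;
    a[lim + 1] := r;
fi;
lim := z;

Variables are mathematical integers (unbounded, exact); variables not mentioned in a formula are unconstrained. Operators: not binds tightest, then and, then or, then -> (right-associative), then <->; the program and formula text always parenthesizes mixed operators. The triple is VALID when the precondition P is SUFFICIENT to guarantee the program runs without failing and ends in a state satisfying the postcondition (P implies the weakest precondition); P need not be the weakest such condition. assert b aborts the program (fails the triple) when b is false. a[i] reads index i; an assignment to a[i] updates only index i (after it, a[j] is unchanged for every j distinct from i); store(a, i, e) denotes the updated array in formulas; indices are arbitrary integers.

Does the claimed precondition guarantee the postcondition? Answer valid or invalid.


Working backward. After the program, the postcondition 2*r - 5 <= -7 must hold; in canonical form it is 2*r <= -2.
Before lim := z: 2*r <= -2
Then branch requires 2*r <= -4; else branch requires 2*r <= -2.
Before the if: (lim != -2 -> 2*r <= -4) and ((not (lim != -2)) -> 2*r <= -2)
Before assert 2*lim + 6 < 8 and z - 8 > 1: 2*lim < 2 and z > 9 and (lim != -2 -> 2*r <= -4) and ((not (lim != -2)) -> 2*r <= -2)
Before tab[lim] := z - 7: 2*lim < 2 and z > 9 and (lim != -2 -> 2*r <= -4) and ((not (lim != -2)) -> 2*r <= -2)
The weakest precondition is 2*lim < 2 and z > 9 and (lim != -2 -> 2*r <= -4) and ((not (lim != -2)) -> 2*r <= -2).
Check whether z > 9 and 2*r <= -4 and lim = -4 implies it.
Every state satisfying the precondition satisfies the weakest precondition: the implication holds.
Answer: valid


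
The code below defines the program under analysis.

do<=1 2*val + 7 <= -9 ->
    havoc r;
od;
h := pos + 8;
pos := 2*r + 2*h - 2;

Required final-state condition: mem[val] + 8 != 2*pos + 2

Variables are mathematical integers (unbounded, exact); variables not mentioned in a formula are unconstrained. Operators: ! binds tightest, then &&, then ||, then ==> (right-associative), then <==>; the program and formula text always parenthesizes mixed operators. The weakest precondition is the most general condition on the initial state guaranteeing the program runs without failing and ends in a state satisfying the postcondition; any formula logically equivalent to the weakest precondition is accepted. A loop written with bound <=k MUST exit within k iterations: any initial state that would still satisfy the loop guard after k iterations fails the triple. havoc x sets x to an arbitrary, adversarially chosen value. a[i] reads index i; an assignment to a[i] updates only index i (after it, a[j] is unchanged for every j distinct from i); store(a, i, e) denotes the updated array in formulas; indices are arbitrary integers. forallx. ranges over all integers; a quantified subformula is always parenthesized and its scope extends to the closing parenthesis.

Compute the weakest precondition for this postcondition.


Working backward. After the program, the postcondition mem[val] + 8 != 2*pos + 2 must hold; in canonical form it is mem[val] != 2*pos - 6.
Before pos := 2*r + 2*h - 2: mem[val] != 4*h + 4*r - 10
Before h := pos + 8: mem[val] != 4*pos + 4*r + 22
Before the loop (bound <=1), unroll the exhaustion recursion (WP_0 = exit-now case; WP_j = one more guarded iteration, up to j = 1):
  WP_0: (!(2*val <= -16)) && mem[val] != 4*pos + 4*r + 22
  WP_1: (2*val <= -16 ==> (forall r_1. ((!(2*val <= -16)) && mem[val] != 4*pos + 4*r_1 + 22))) && ((!(2*val <= -16)) ==> mem[val] != 4*pos + 4*r + 22)
So before the loop: (2*val <= -16 ==> (forall r_1. ((!(2*val <= -16)) && mem[val] != 4*pos + 4*r_1 + 22))) && ((!(2*val <= -16)) ==> mem[val] != 4*pos + 4*r + 22)
Answer: WP = (2*val <= -16 ==> (forall r_1. ((!(2*val <= -16)) && mem[val] != 4*pos + 4*r_1 + 22))) && ((!(2*val <= -16)) ==> mem[val] != 4*pos + 4*r + 22)


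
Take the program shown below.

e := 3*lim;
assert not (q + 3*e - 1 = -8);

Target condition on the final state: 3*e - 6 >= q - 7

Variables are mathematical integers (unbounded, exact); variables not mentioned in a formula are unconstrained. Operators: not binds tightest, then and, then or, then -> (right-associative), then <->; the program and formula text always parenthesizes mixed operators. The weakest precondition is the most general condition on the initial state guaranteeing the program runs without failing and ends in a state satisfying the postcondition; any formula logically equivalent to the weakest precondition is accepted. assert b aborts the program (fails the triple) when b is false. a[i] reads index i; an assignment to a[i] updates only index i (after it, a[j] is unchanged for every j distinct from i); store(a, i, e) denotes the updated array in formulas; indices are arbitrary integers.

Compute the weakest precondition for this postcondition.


Working backward. After the program, the postcondition 3*e - 6 >= q - 7 must hold; in canonical form it is 3*e >= q - 1.
Before assert not (q + 3*e - 1 = -8): (not (3*e + q = -7)) and 3*e >= q - 1
Before e := 3*lim: (not (9*lim + q = -7)) and 9*lim >= q - 1
Answer: WP = (not (9*lim + q = -7)) and 9*lim >= q - 1


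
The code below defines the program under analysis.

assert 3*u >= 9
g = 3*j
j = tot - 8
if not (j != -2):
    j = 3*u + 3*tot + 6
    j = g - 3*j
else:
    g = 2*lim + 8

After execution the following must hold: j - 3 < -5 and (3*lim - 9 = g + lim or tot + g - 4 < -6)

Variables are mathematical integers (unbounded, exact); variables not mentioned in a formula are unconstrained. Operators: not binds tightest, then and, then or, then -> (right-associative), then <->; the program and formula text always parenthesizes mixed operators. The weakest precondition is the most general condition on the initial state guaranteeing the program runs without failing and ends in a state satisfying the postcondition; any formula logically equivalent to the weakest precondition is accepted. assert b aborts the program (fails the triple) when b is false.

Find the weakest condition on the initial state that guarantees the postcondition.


Working backward. After the program, the postcondition j - 3 < -5 and (3*lim - 9 = g + lim or tot + g - 4 < -6) must hold; in canonical form it is j < -2 and (2*lim = g + 9 or g + tot < -2).
Then branch requires g < 9*tot + 9*u + 16 and (2*lim = g + 9 or g + tot < -2); else branch requires j < -2 and 2*lim + tot < -10.
Before the if: ((not (j != -2)) -> (g < 9*tot + 9*u + 16 and (2*lim = g + 9 or g + tot < -2))) and (j != -2 -> (j < -2 and 2*lim + tot < -10))
Before j := tot - 8: ((not (tot != 6)) -> (g < 9*tot + 9*u + 16 and (2*lim = g + 9 or g + tot < -2))) and (tot != 6 -> (tot < 6 and 2*lim + tot < -10))
Before g := 3*j: ((not (tot != 6)) -> (3*j < 9*tot + 9*u + 16 and (2*lim = 3*j + 9 or 3*j + tot < -2))) and (tot != 6 -> (tot < 6 and 2*lim + tot < -10))
Before assert 3*u >= 9: 3*u >= 9 and ((not (tot != 6)) -> (3*j < 9*tot + 9*u + 16 and (2*lim = 3*j + 9 or 3*j + tot < -2))) and (tot != 6 -> (tot < 6 and 2*lim + tot < -10))
Answer: WP = 3*u >= 9 and ((not (tot != 6)) -> (3*j < 9*tot + 9*u + 16 and (2*lim = 3*j + 9 or 3*j + tot < -2))) and (tot != 6 -> (tot < 6 and 2*lim + tot < -10))


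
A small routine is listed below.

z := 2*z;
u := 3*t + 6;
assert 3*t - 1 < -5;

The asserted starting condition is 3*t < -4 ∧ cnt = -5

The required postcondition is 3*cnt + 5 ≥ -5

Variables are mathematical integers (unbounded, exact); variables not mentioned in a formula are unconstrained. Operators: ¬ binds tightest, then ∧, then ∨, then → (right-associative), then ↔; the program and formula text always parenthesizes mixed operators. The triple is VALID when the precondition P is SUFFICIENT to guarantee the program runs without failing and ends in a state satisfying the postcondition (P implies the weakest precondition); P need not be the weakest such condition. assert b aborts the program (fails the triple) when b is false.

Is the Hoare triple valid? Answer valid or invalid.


Working backward. After the program, the postcondition 3*cnt + 5 ≥ -5 must hold; in canonical form it is 3*cnt ≥ -10.
Before assert 3*t - 1 < -5: 3*t < -4 ∧ 3*cnt ≥ -10
Before u := 3*t + 6: 3*t < -4 ∧ 3*cnt ≥ -10
Before z := 2*z: 3*t < -4 ∧ 3*cnt ≥ -10
The weakest precondition is 3*t < -4 ∧ 3*cnt ≥ -10.
Check whether 3*t < -4 ∧ cnt = -5 implies it.
Countermodel: at the initial state cnt = -5, t = -2, the precondition holds but the weakest precondition fails.
Answer: invalid


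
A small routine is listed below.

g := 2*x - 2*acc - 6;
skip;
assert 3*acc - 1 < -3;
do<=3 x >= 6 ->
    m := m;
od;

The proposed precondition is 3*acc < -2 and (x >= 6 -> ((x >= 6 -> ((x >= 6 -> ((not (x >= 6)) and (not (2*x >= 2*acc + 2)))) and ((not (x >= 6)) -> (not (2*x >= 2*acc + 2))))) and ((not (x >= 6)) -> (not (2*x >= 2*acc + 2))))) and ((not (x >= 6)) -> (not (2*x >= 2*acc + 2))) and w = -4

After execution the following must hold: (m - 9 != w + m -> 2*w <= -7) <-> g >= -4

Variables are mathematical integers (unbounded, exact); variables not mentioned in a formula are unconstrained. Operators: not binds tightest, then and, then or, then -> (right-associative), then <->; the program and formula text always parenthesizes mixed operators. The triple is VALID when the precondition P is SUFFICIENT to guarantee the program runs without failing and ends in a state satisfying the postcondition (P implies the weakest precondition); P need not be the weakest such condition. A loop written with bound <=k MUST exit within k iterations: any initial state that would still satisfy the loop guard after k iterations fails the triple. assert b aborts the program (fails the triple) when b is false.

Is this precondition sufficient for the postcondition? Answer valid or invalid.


Working backward. After the program, the postcondition (m - 9 != w + m -> 2*w <= -7) <-> g >= -4 must hold; in canonical form it is (w != -9 -> 2*w <= -7) <-> g >= -4.
Before the loop (bound <=3), unroll the exhaustion recursion (WP_0 = exit-now case; WP_j = one more guarded iteration, up to j = 3):
  WP_0: (not (x >= 6)) and ((w != -9 -> 2*w <= -7) <-> g >= -4)
  WP_1: (x >= 6 -> ((not (x >= 6)) and ((w != -9 -> 2*w <= -7) <-> g >= -4))) and ((not (x >= 6)) -> ((w != -9 -> 2*w <= -7) <-> g >= -4))
  WP_2: (x >= 6 -> ((x >= 6 -> ((not (x >= 6)) and ((w != -9 -> 2*w <= -7) <-> g >= -4))) and ((not (x >= 6)) -> ((w != -9 -> 2*w <= -7) <-> g >= -4)))) and ((not (x >= 6)) -> ((w != -9 -> 2*w <= -7) <-> g >= -4))
  WP_3: (x >= 6 -> ((x >= 6 -> ((x >= 6 -> ((not (x >= 6)) and ((w != -9 -> 2*w <= -7) <-> g >= -4))) and ((not (x >= 6)) -> ((w != -9 -> 2*w <= -7) <-> g >= -4)))) and ((not (x >= 6)) -> ((w != -9 -> 2*w <= -7) <-> g >= -4)))) and ((not (x >= 6)) -> ((w != -9 -> 2*w <= -7) <-> g >= -4))
So before the loop: (x >= 6 -> ((x >= 6 -> ((x >= 6 -> ((not (x >= 6)) and ((w != -9 -> 2*w <= -7) <-> g >= -4))) and ((not (x >= 6)) -> ((w != -9 -> 2*w <= -7) <-> g >= -4)))) and ((not (x >= 6)) -> ((w != -9 -> 2*w <= -7) <-> g >= -4)))) and ((not (x >= 6)) -> ((w != -9 -> 2*w <= -7) <-> g >= -4))
Before assert 3*acc - 1 < -3: 3*acc < -2 and (x >= 6 -> ((x >= 6 -> ((x >= 6 -> ((not (x >= 6)) and ((w != -9 -> 2*w <= -7) <-> g >= -4))) and ((not (x >= 6)) -> ((w != -9 -> 2*w <= -7) <-> g >= -4)))) and ((not (x >= 6)) -> ((w != -9 -> 2*w <= -7) <-> g >= -4)))) and ((not (x >= 6)) -> ((w != -9 -> 2*w <= -7) <-> g >= -4))
Before skip: 3*acc < -2 and (x >= 6 -> ((x >= 6 -> ((x >= 6 -> ((not (x >= 6)) and ((w != -9 -> 2*w <= -7) <-> g >= -4))) and ((not (x >= 6)) -> ((w != -9 -> 2*w <= -7) <-> g >= -4)))) and ((not (x >= 6)) -> ((w != -9 -> 2*w <= -7) <-> g >= -4)))) and ((not (x >= 6)) -> ((w != -9 -> 2*w <= -7) <-> g >= -4))
Before g := 2*x - 2*acc - 6: 3*acc < -2 and (x >= 6 -> ((x >= 6 -> ((x >= 6 -> ((not (x >= 6)) and ((w != -9 -> 2*w <= -7) <-> 2*x >= 2*acc + 2))) and ((not (x >= 6)) -> ((w != -9 -> 2*w <= -7) <-> 2*x >= 2*acc + 2)))) and ((not (x >= 6)) -> ((w != -9 -> 2*w <= -7) <-> 2*x >= 2*acc + 2)))) and ((not (x >= 6)) -> ((w != -9 -> 2*w <= -7) <-> 2*x >= 2*acc + 2))
The weakest precondition is 3*acc < -2 and (x >= 6 -> ((x >= 6 -> ((x >= 6 -> ((not (x >= 6)) and ((w != -9 -> 2*w <= -7) <-> 2*x >= 2*acc + 2))) and ((not (x >= 6)) -> ((w != -9 -> 2*w <= -7) <-> 2*x >= 2*acc + 2)))) and ((not (x >= 6)) -> ((w != -9 -> 2*w <= -7) <-> 2*x >= 2*acc + 2)))) and ((not (x >= 6)) -> ((w != -9 -> 2*w <= -7) <-> 2*x >= 2*acc + 2)).
Check whether 3*acc < -2 and (x >= 6 -> ((x >= 6 -> ((x >= 6 -> ((not (x >= 6)) and (not (2*x >= 2*acc + 2)))) and ((not (x >= 6)) -> (not (2*x >= 2*acc + 2))))) and ((not (x >= 6)) -> (not (2*x >= 2*acc + 2))))) and ((not (x >= 6)) -> (not (2*x >= 2*acc + 2))) and w = -4 implies it.
Countermodel: at the initial state acc = -1, w = -4, x = -1, the precondition holds but the weakest precondition fails.
Answer: invalid


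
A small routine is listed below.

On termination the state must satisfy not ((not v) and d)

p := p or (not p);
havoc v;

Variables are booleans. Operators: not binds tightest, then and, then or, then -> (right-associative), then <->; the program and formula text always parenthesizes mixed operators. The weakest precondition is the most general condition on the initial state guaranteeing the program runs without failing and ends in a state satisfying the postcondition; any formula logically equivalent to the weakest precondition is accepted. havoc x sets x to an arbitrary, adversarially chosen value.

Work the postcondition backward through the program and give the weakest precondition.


Working backward. After the program, not ((not v) and d) must hold.
Before havoc v: not d
Before p := p or (not p): not d
Answer: WP = not d


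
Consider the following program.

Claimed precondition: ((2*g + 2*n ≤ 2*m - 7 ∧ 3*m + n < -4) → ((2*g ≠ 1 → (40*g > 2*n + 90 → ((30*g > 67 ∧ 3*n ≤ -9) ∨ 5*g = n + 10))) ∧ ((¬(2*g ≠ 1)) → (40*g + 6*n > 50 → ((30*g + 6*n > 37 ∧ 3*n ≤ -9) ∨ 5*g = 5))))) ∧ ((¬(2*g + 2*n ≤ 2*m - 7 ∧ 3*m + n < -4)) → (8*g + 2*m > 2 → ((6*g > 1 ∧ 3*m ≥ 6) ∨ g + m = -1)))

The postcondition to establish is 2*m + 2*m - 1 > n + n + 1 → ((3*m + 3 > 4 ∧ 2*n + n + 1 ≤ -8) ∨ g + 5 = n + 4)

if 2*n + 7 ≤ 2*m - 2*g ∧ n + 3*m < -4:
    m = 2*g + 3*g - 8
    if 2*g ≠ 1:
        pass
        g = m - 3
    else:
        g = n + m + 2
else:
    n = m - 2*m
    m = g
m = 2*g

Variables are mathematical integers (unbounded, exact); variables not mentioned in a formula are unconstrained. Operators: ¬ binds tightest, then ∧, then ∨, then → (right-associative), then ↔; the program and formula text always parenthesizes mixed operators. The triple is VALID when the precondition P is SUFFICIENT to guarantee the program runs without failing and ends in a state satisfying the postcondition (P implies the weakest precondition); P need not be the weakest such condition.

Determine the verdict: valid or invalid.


Working backward. After the program, the postcondition 2*m + 2*m - 1 > n + n + 1 → ((3*m + 3 > 4 ∧ 2*n + n + 1 ≤ -8) ∨ g + 5 = n + 4) must hold; in canonical form it is 4*m > 2*n + 2 → ((3*m > 1 ∧ 3*n ≤ -9) ∨ g = n - 1).
Before m := 2*g: 8*g > 2*n + 2 → ((6*g > 1 ∧ 3*n ≤ -9) ∨ g = n - 1)
Then branch requires (2*g ≠ 1 → (40*g > 2*n + 90 → ((30*g > 67 ∧ 3*n ≤ -9) ∨ 5*g = n + 10))) ∧ ((¬(2*g ≠ 1)) → (40*g + 6*n > 50 → ((30*g + 6*n > 37 ∧ 3*n ≤ -9) ∨ 5*g = 5))); else branch requires 8*g + 2*m > 2 → ((6*g > 1 ∧ 3*m ≥ 9) ∨ g + m = -1).
Before the if: ((2*g + 2*n ≤ 2*m - 7 ∧ 3*m + n < -4) → ((2*g ≠ 1 → (40*g > 2*n + 90 → ((30*g > 67 ∧ 3*n ≤ -9) ∨ 5*g = n + 10))) ∧ ((¬(2*g ≠ 1)) → (40*g + 6*n > 50 → ((30*g + 6*n > 37 ∧ 3*n ≤ -9) ∨ 5*g = 5))))) ∧ ((¬(2*g + 2*n ≤ 2*m - 7 ∧ 3*m + n < -4)) → (8*g + 2*m > 2 → ((6*g > 1 ∧ 3*m ≥ 9) ∨ g + m = -1)))
The weakest precondition is ((2*g + 2*n ≤ 2*m - 7 ∧ 3*m + n < -4) → ((2*g ≠ 1 → (40*g > 2*n + 90 → ((30*g > 67 ∧ 3*n ≤ -9) ∨ 5*g = n + 10))) ∧ ((¬(2*g ≠ 1)) → (40*g + 6*n > 50 → ((30*g + 6*n > 37 ∧ 3*n ≤ -9) ∨ 5*g = 5))))) ∧ ((¬(2*g + 2*n ≤ 2*m - 7 ∧ 3*m + n < -4)) → (8*g + 2*m > 2 → ((6*g > 1 ∧ 3*m ≥ 9) ∨ g + m = -1))).
Check whether ((2*g + 2*n ≤ 2*m - 7 ∧ 3*m + n < -4) → ((2*g ≠ 1 → (40*g > 2*n + 90 → ((30*g > 67 ∧ 3*n ≤ -9) ∨ 5*g = n + 10))) ∧ ((¬(2*g ≠ 1)) → (40*g + 6*n > 50 → ((30*g + 6*n > 37 ∧ 3*n ≤ -9) ∨ 5*g = 5))))) ∧ ((¬(2*g + 2*n ≤ 2*m - 7 ∧ 3*m + n < -4)) → (8*g + 2*m > 2 → ((6*g > 1 ∧ 3*m ≥ 6) ∨ g + m = -1))) implies it.
Countermodel: at the initial state g = 10, m = 2, n = -11, the precondition holds but the weakest precondition fails.
Answer: invalid


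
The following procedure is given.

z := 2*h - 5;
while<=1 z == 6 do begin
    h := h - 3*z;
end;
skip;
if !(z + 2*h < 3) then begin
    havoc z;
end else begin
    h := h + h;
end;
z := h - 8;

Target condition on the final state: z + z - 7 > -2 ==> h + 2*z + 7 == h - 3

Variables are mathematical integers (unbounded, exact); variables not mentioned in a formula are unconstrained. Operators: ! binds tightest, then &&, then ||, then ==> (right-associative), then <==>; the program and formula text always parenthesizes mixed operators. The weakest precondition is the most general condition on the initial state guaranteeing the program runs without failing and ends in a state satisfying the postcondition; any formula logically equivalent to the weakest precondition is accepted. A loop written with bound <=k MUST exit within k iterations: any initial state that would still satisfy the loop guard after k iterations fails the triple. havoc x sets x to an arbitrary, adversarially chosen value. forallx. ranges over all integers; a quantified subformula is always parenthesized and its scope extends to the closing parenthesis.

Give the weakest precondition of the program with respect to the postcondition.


Working backward. After the program, the postcondition z + z - 7 > -2 ==> h + 2*z + 7 == h - 3 must hold; in canonical form it is 2*z > 5 ==> 2*z == -10.
Before z := h - 8: 2*h > 21 ==> 2*h == 6
Then branch requires 2*h > 21 ==> 2*h == 6; else branch requires 4*h > 21 ==> 4*h == 6.
Before the if: ((!(2*h + z < 3)) ==> (2*h > 21 ==> 2*h == 6)) && (2*h + z < 3 ==> (4*h > 21 ==> 4*h == 6))
Before skip: ((!(2*h + z < 3)) ==> (2*h > 21 ==> 2*h == 6)) && (2*h + z < 3 ==> (4*h > 21 ==> 4*h == 6))
Before the loop (bound <=1), unroll the exhaustion recursion (WP_0 = exit-now case; WP_j = one more guarded iteration, up to j = 1):
  WP_0: (!(z == 6)) && ((!(2*h + z < 3)) ==> (2*h > 21 ==> 2*h == 6)) && (2*h + z < 3 ==> (4*h > 21 ==> 4*h == 6))
  WP_1: (z == 6 ==> ((!(z == 6)) && ((!(2*h < 5*z + 3)) ==> (2*h > 6*z + 21 ==> 2*h == 6*z + 6)) && (2*h < 5*z + 3 ==> (4*h > 12*z + 21 ==> 4*h == 12*z + 6)))) && ((!(z == 6)) ==> (((!(2*h + z < 3)) ==> (2*h > 21 ==> 2*h == 6)) && (2*h + z < 3 ==> (4*h > 21 ==> 4*h == 6))))
So before the loop: (z == 6 ==> ((!(z == 6)) && ((!(2*h < 5*z + 3)) ==> (2*h > 6*z + 21 ==> 2*h == 6*z + 6)) && (2*h < 5*z + 3 ==> (4*h > 12*z + 21 ==> 4*h == 12*z + 6)))) && ((!(z == 6)) ==> (((!(2*h + z < 3)) ==> (2*h > 21 ==> 2*h == 6)) && (2*h + z < 3 ==> (4*h > 21 ==> 4*h == 6))))
Before z := 2*h - 5: (2*h == 11 ==> ((!(2*h == 11)) && ((!(8*h > 22)) ==> (10*h < 9 ==> 10*h == 24)) && (8*h > 22 ==> (20*h < 39 ==> 20*h == 54)))) && ((!(2*h == 11)) ==> (((!(4*h < 8)) ==> (2*h > 21 ==> 2*h == 6)) && (4*h < 8 ==> (4*h > 21 ==> 4*h == 6))))
Answer: WP = (2*h == 11 ==> ((!(2*h == 11)) && ((!(8*h > 22)) ==> (10*h < 9 ==> 10*h == 24)) && (8*h > 22 ==> (20*h < 39 ==> 20*h == 54)))) && ((!(2*h == 11)) ==> (((!(4*h < 8)) ==> (2*h > 21 ==> 2*h == 6)) && (4*h < 8 ==> (4*h > 21 ==> 4*h == 6))))


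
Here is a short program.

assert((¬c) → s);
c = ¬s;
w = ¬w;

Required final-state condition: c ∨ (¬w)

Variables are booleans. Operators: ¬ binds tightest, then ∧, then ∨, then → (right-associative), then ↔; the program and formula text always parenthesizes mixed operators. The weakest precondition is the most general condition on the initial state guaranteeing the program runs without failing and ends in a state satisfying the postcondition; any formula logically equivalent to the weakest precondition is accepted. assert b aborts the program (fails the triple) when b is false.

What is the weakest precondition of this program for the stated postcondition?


Working backward. After the program, c ∨ (¬w) must hold.
Before w := ¬w: c ∨ w
Before c := ¬s: (¬s) ∨ w
Before assert (¬c) → s: ((¬c) → s) ∧ ((¬s) ∨ w)
Answer: WP = ((¬c) → s) ∧ ((¬s) ∨ w)


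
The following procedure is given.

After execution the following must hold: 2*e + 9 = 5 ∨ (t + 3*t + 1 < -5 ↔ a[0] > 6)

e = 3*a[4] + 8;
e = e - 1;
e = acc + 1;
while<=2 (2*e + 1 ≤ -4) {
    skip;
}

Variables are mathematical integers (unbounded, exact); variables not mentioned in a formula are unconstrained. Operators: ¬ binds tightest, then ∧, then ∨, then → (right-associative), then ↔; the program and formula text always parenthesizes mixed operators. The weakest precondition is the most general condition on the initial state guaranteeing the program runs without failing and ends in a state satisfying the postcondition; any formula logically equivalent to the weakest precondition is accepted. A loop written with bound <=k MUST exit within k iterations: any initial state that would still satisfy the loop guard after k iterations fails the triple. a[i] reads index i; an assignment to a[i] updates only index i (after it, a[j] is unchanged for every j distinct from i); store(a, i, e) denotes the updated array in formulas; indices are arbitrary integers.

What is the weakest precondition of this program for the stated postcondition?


Working backward. After the program, the postcondition 2*e + 9 = 5 ∨ (t + 3*t + 1 < -5 ↔ a[0] > 6) must hold; in canonical form it is 2*e = -4 ∨ (4*t < -6 ↔ a[0] > 6).
Before the loop (bound <=2), unroll the exhaustion recursion (WP_0 = exit-now case; WP_j = one more guarded iteration, up to j = 2):
  WP_0: (¬(2*e ≤ -5)) ∧ (2*e = -4 ∨ (4*t < -6 ↔ a[0] > 6))
  WP_1: (2*e ≤ -5 → ((¬(2*e ≤ -5)) ∧ (2*e = -4 ∨ (4*t < -6 ↔ a[0] > 6)))) ∧ ((¬(2*e ≤ -5)) → (2*e = -4 ∨ (4*t < -6 ↔ a[0] > 6)))
  WP_2: (2*e ≤ -5 → ((2*e ≤ -5 → ((¬(2*e ≤ -5)) ∧ (2*e = -4 ∨ (4*t < -6 ↔ a[0] > 6)))) ∧ ((¬(2*e ≤ -5)) → (2*e = -4 ∨ (4*t < -6 ↔ a[0] > 6))))) ∧ ((¬(2*e ≤ -5)) → (2*e = -4 ∨ (4*t < -6 ↔ a[0] > 6)))
So before the loop: (2*e ≤ -5 → ((2*e ≤ -5 → ((¬(2*e ≤ -5)) ∧ (2*e = -4 ∨ (4*t < -6 ↔ a[0] > 6)))) ∧ ((¬(2*e ≤ -5)) → (2*e = -4 ∨ (4*t < -6 ↔ a[0] > 6))))) ∧ ((¬(2*e ≤ -5)) → (2*e = -4 ∨ (4*t < -6 ↔ a[0] > 6)))
Before e := acc + 1: (2*acc ≤ -7 → ((2*acc ≤ -7 → ((¬(2*acc ≤ -7)) ∧ (2*acc = -6 ∨ (4*t < -6 ↔ a[0] > 6)))) ∧ ((¬(2*acc ≤ -7)) → (2*acc = -6 ∨ (4*t < -6 ↔ a[0] > 6))))) ∧ ((¬(2*acc ≤ -7)) → (2*acc = -6 ∨ (4*t < -6 ↔ a[0] > 6)))
Before e := e - 1: (2*acc ≤ -7 → ((2*acc ≤ -7 → ((¬(2*acc ≤ -7)) ∧ (2*acc = -6 ∨ (4*t < -6 ↔ a[0] > 6)))) ∧ ((¬(2*acc ≤ -7)) → (2*acc = -6 ∨ (4*t < -6 ↔ a[0] > 6))))) ∧ ((¬(2*acc ≤ -7)) → (2*acc = -6 ∨ (4*t < -6 ↔ a[0] > 6)))
Before e := 3*a[4] + 8: (2*acc ≤ -7 → ((2*acc ≤ -7 → ((¬(2*acc ≤ -7)) ∧ (2*acc = -6 ∨ (4*t < -6 ↔ a[0] > 6)))) ∧ ((¬(2*acc ≤ -7)) → (2*acc = -6 ∨ (4*t < -6 ↔ a[0] > 6))))) ∧ ((¬(2*acc ≤ -7)) → (2*acc = -6 ∨ (4*t < -6 ↔ a[0] > 6)))
Answer: WP = (2*acc ≤ -7 → ((2*acc ≤ -7 → ((¬(2*acc ≤ -7)) ∧ (2*acc = -6 ∨ (4*t < -6 ↔ a[0] > 6)))) ∧ ((¬(2*acc ≤ -7)) → (2*acc = -6 ∨ (4*t < -6 ↔ a[0] > 6))))) ∧ ((¬(2*acc ≤ -7)) → (2*acc = -6 ∨ (4*t < -6 ↔ a[0] > 6)))


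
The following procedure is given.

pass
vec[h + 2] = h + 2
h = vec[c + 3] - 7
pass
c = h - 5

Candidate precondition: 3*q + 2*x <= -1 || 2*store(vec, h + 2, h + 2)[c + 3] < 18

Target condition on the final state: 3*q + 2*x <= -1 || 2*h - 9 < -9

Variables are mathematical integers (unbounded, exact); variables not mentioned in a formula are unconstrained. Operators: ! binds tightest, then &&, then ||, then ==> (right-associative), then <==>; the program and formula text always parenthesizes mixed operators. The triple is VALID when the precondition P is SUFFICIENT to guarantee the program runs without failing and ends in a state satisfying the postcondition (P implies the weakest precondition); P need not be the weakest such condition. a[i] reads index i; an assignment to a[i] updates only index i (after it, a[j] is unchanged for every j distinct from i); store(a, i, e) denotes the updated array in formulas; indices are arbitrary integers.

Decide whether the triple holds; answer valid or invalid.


Working backward. After the program, the postcondition 3*q + 2*x <= -1 || 2*h - 9 < -9 must hold; in canonical form it is 3*q + 2*x <= -1 || 2*h < 0.
Before c := h - 5: 3*q + 2*x <= -1 || 2*h < 0
Before skip: 3*q + 2*x <= -1 || 2*h < 0
Before h := vec[c + 3] - 7: 3*q + 2*x <= -1 || 2*vec[c + 3] < 14
Before vec[h + 2] := h + 2: 3*q + 2*x <= -1 || 2*store(vec, h + 2, h + 2)[c + 3] < 14
Before skip: 3*q + 2*x <= -1 || 2*store(vec, h + 2, h + 2)[c + 3] < 14
The weakest precondition is 3*q + 2*x <= -1 || 2*store(vec, h + 2, h + 2)[c + 3] < 14.
Check whether 3*q + 2*x <= -1 || 2*store(vec, h + 2, h + 2)[c + 3] < 18 implies it.
Countermodel: at the initial state c = 4, h = 5, q = 0, vec = {[7] = 2, elsewhere 2}, x = 0, the precondition holds but the weakest precondition fails.
Answer: invalid


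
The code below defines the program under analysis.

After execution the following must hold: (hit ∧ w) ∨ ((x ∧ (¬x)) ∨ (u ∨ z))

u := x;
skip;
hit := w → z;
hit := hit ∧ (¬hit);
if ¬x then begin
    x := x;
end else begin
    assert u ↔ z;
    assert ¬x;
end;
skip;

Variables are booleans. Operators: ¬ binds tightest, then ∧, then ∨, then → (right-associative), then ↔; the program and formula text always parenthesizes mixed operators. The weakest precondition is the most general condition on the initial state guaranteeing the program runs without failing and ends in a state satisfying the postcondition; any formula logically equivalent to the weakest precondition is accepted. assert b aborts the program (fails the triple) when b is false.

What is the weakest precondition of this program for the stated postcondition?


Working backward. After the program, the postcondition (hit ∧ w) ∨ ((x ∧ (¬x)) ∨ (u ∨ z)) must hold; in canonical form it is (hit ∧ w) ∨ u ∨ z.
Before skip: (hit ∧ w) ∨ u ∨ z
Then branch requires (hit ∧ w) ∨ u ∨ z; else branch requires (u ↔ z) ∧ (¬x) ∧ ((hit ∧ w) ∨ u ∨ z).
Before the if: ((¬x) → ((hit ∧ w) ∨ u ∨ z)) ∧ (x → ((u ↔ z) ∧ (¬x) ∧ ((hit ∧ w) ∨ u ∨ z)))
Before hit := hit ∧ (¬hit): ((¬x) → (u ∨ z)) ∧ (x → ((u ↔ z) ∧ (¬x) ∧ (u ∨ z)))
Before hit := w → z: ((¬x) → (u ∨ z)) ∧ (x → ((u ↔ z) ∧ (¬x) ∧ (u ∨ z)))
Before skip: ((¬x) → (u ∨ z)) ∧ (x → ((u ↔ z) ∧ (¬x) ∧ (u ∨ z)))
Before u := x: ((¬x) → (x ∨ z)) ∧ (x → ((x ↔ z) ∧ (¬x) ∧ (x ∨ z)))
Answer: WP = ((¬x) → (x ∨ z)) ∧ (x → ((x ↔ z) ∧ (¬x) ∧ (x ∨ z)))


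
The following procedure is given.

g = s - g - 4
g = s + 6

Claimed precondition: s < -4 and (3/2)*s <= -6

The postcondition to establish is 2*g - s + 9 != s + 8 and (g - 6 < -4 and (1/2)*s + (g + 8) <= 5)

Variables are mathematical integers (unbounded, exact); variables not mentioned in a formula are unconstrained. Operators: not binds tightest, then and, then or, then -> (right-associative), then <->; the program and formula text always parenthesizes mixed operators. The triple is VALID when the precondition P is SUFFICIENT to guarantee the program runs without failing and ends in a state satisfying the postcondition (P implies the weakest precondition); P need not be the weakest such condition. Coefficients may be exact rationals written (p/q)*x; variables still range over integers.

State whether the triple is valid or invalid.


Working backward. After the program, the postcondition 2*g - s + 9 != s + 8 and (g - 6 < -4 and (1/2)*s + (g + 8) <= 5) must hold; in canonical form it is 2*g != 2*s - 1 and g < 2 and g + (1/2)*s <= -3.
Before g := s + 6: s < -4 and (3/2)*s <= -9
Before g := s - g - 4: s < -4 and (3/2)*s <= -9
The weakest precondition is s < -4 and (3/2)*s <= -9.
Check whether s < -4 and (3/2)*s <= -6 implies it.
Countermodel: at the initial state s = -5, the precondition holds but the weakest precondition fails.
Answer: invalid


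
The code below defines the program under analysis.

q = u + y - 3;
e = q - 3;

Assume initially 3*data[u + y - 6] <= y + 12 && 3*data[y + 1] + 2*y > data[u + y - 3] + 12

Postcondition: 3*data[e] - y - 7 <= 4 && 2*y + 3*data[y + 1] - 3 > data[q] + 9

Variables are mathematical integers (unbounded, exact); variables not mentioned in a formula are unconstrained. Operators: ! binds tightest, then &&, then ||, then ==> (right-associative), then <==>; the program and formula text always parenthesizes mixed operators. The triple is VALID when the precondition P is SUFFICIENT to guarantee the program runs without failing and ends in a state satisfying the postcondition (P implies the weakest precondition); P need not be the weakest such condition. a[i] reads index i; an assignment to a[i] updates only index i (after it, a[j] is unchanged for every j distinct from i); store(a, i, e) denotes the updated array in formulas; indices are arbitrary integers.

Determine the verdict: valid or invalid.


Working backward. After the program, the postcondition 3*data[e] - y - 7 <= 4 && 2*y + 3*data[y + 1] - 3 > data[q] + 9 must hold; in canonical form it is 3*data[e] <= y + 11 && 3*data[y + 1] + 2*y > data[q] + 12.
Before e := q - 3: 3*data[q - 3] <= y + 11 && 3*data[y + 1] + 2*y > data[q] + 12
Before q := u + y - 3: 3*data[u + y - 6] <= y + 11 && 3*data[y + 1] + 2*y > data[u + y - 3] + 12
The weakest precondition is 3*data[u + y - 6] <= y + 11 && 3*data[y + 1] + 2*y > data[u + y - 3] + 12.
Check whether 3*data[u + y - 6] <= y + 12 && 3*data[y + 1] + 2*y > data[u + y - 3] + 12 implies it.
Countermodel: at the initial state data = {[-6] = 4, [-3] = -13, [1] = 0, elsewhere -13}, u = 0, y = 0, the precondition holds but the weakest precondition fails.
Answer: invalid


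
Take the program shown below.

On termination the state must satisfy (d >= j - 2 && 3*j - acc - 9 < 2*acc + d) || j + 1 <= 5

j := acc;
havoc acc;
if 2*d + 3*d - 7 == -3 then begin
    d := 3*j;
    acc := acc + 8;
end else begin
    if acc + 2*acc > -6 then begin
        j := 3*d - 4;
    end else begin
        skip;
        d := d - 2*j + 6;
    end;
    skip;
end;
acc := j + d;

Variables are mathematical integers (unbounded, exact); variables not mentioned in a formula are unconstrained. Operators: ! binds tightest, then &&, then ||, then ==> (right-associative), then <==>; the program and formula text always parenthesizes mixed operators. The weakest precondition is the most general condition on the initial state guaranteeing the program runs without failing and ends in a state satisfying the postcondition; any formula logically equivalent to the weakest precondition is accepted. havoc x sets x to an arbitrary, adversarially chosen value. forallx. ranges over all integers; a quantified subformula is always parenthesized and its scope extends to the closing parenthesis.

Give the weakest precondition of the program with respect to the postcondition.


Working backward. After the program, the postcondition (d >= j - 2 && 3*j - acc - 9 < 2*acc + d) || j + 1 <= 5 must hold; in canonical form it is (d >= j - 2 && 3*j < 3*acc + d + 9) || j <= 4.
Before acc := j + d: (d >= j - 2 && 4*d > -9) || j <= 4
Then branch requires (2*j >= -2 && 12*j > -9) || j <= 4; else branch requires (3*acc > -6 ==> ((2*d <= 6 && 4*d > -9) || 3*d <= 8)) && ((!(3*acc > -6)) ==> ((d >= 3*j - 8 && 4*d > 8*j - 33) || j <= 4)).
Before the if: (5*d == 4 ==> ((2*j >= -2 && 12*j > -9) || j <= 4)) && ((!(5*d == 4)) ==> ((3*acc > -6 ==> ((2*d <= 6 && 4*d > -9) || 3*d <= 8)) && ((!(3*acc > -6)) ==> ((d >= 3*j - 8 && 4*d > 8*j - 33) || j <= 4))))
Before havoc acc: forall acc_1. ((5*d == 4 ==> ((2*j >= -2 && 12*j > -9) || j <= 4)) && ((!(5*d == 4)) ==> ((3*acc_1 > -6 ==> ((2*d <= 6 && 4*d > -9) || 3*d <= 8)) && ((!(3*acc_1 > -6)) ==> ((d >= 3*j - 8 && 4*d > 8*j - 33) || j <= 4)))))
Before j := acc: forall acc_1. ((5*d == 4 ==> ((2*acc >= -2 && 12*acc > -9) || acc <= 4)) && ((!(5*d == 4)) ==> ((3*acc_1 > -6 ==> ((2*d <= 6 && 4*d > -9) || 3*d <= 8)) && ((!(3*acc_1 > -6)) ==> ((d >= 3*acc - 8 && 4*d > 8*acc - 33) || acc <= 4)))))
Answer: WP = forall acc_1. ((5*d == 4 ==> ((2*acc >= -2 && 12*acc > -9) || acc <= 4)) && ((!(5*d == 4)) ==> ((3*acc_1 > -6 ==> ((2*d <= 6 && 4*d > -9) || 3*d <= 8)) && ((!(3*acc_1 > -6)) ==> ((d >= 3*acc - 8 && 4*d > 8*acc - 33) || acc <= 4)))))
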